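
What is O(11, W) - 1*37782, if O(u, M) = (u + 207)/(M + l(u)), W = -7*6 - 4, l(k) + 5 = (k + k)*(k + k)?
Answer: -16359388/433 ≈ -37782.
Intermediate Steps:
l(k) = -5 + 4*k**2 (l(k) = -5 + (k + k)*(k + k) = -5 + (2*k)*(2*k) = -5 + 4*k**2)
W = -46 (W = -42 - 4 = -46)
O(u, M) = (207 + u)/(-5 + M + 4*u**2) (O(u, M) = (u + 207)/(M + (-5 + 4*u**2)) = (207 + u)/(-5 + M + 4*u**2))
O(11, W) - 1*37782 = (207 + 11)/(-5 - 46 + 4*11**2) - 1*37782 = 218/(-5 - 46 + 4*121) - 37782 = 218/(-5 - 46 + 484) - 37782 = 218/433 - 37782 = -16359388/433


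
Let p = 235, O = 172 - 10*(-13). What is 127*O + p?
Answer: 38589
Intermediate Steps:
O = 302 (O = 172 + 130 = 302)
127*O + p = 127*302 + 235 = 38354 + 235 = 38589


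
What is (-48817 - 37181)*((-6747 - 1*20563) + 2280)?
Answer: 2152529940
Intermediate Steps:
(-48817 - 37181)*((-6747 - 1*20563) + 2280) = -85998*((-6747 - 20563) + 2280) = -85998*(-27310 + 2280) = -85998*(-25030) = 2152529940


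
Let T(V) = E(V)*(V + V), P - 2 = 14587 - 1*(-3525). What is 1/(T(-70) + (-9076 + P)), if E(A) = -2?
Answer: 1/9318 ≈ 0.00010732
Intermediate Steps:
P = 18114 (P = 2 + (14587 - 1*(-3525)) = 2 + (14587 + 3525) = 2 + 18112 = 18114)
T(V) = -4*V (T(V) = -2*(V + V) = -4*V)
1/(T(-70) + (-9076 + P)) = 1/(-4*(-70) + (-9076 + 18114)) = 1/(280 + 9038) = 1/9318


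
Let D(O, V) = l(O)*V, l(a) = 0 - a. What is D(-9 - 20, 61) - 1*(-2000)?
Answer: 3769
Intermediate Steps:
l(a) = -a
D(O, V) = -O*V (D(O, V) = (-O)*V = -O*V)
D(-9 - 20, 61) - 1*(-2000) = -1*(-9 - 20)*61 - 1*(-2000) = -1*(-29)*61 + 2000 = 1769 + 2000 = 3769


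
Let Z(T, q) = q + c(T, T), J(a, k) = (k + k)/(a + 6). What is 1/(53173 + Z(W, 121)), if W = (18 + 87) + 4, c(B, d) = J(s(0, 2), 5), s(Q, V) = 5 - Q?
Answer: 11/586244 ≈ 1.8764e-5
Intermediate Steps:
J(a, k) = 2*k/(6 + a) (J(a, k) = (2*k)/(6 + a) = 2*k/(6 + a))
c(B, d) = 10/11 (c(B, d) = 2*5/(6 + (5 - 1*0)) = 2*5/(6 + (5 + 0)) = 2*5/(6 + 5) = 2*5/11 = 2*5*(1/11) = 10/11)
W = 109 (W = 105 + 4 = 109)
Z(T, q) = 10/11 + q (Z(T, q) = q + 10/11 = 10/11 + q)
1/(53173 + Z(W, 121)) = 1/(53173 + (10/11 + 121)) = 1/(53173 + 1341/11) = 1/(586244/11) = 11/586244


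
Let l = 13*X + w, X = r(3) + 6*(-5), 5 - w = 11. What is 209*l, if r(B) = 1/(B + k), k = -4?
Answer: -85481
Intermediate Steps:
r(B) = 1/(-4 + B) (r(B) = 1/(B - 4) = 1/(-4 + B))
w = -6 (w = 5 - 1*11 = 5 - 11 = -6)
X = -31 (X = 1/(-4 + 3) + 6*(-5) = 1/(-1) - 30 = -1 - 30 = -31)
l = -409 (l = 13*(-31) - 6 = -403 - 6 = -409)
209*l = 209*(-409) = -85481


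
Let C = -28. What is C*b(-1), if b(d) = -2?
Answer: 56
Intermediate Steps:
C*b(-1) = -28*(-2) = 56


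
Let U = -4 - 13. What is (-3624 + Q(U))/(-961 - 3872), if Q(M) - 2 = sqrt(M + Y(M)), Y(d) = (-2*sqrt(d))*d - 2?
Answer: 3622/4833 - sqrt(-19 + 34*I*sqrt(17))/4833 ≈ 0.74781 - 0.0018534*I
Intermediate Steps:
U = -17
Y(d) = -2 - 2*d**(3/2) (Y(d) = -2*d**(3/2) - 2 = -2 - 2*d**(3/2))
Q(M) = 2 + sqrt(-2 + M - 2*M**(3/2)) (Q(M) = 2 + sqrt(M + (-2 - 2*M**(3/2))) = 2 + sqrt(-2 + M - 2*M**(3/2)))
(-3624 + Q(U))/(-961 - 3872) = (-3624 + (2 + sqrt(-2 - 17 - (-34)*I*sqrt(17))))/(-961 - 3872) = (-3624 + (2 + sqrt(-2 - 17 - (-34)*I*sqrt(17))))/(-4833) = (-3624 + (2 + sqrt(-2 - 17 + 34*I*sqrt(17))))*(-1/4833) = (-3624 + (2 + sqrt(-19 + 34*I*sqrt(17))))*(-1/4833) = (-3622 + sqrt(-19 + 34*I*sqrt(17)))*(-1/4833) = 3622/4833 - sqrt(-19 + 34*I*sqrt(17))/4833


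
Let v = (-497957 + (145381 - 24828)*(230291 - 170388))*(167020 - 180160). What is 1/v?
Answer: -1/94883787602280 ≈ -1.0539e-14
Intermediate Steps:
v = -94883787602280 (v = (-497957 + 120553*59903)*(-13140) = (-497957 + 7221486359)*(-13140) = 7220988402*(-13140) = -94883787602280)
1/v = 1/(-94883787602280) = -1/94883787602280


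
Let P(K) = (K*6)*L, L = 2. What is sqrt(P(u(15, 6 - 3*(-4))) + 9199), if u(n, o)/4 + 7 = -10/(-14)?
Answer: sqrt(435967)/7 ≈ 94.325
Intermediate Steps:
u(n, o) = -176/7 (u(n, o) = -28 + 4*(-10/(-14)) = -28 + 4*(-10*(-1/14)) = -28 + 4*(5/7) = -28 + 20/7 = -176/7)
P(K) = 12*K (P(K) = (K*6)*2 = (6*K)*2 = 12*K)
sqrt(P(u(15, 6 - 3*(-4))) + 9199) = sqrt(12*(-176/7) + 9199) = sqrt(-2112/7 + 9199) = sqrt(62281/7) = sqrt(435967)/7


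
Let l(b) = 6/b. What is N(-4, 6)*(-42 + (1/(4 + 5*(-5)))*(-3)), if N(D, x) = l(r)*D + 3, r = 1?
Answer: 879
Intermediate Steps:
N(D, x) = 3 + 6*D (N(D, x) = (6/1)*D + 3 = (6*1)*D + 3 = 6*D + 3 = 3 + 6*D)
N(-4, 6)*(-42 + (1/(4 + 5*(-5)))*(-3)) = (3 + 6*(-4))*(-42 + (1/(4 + 5*(-5)))*(-3)) = (3 - 24)*(-42 + (1/(4 - 25))*(-3)) = -21*(-42 + (1/(-21))*(-3)) = -21*(-42 + (1*(-1/21))*(-3)) = -21*(-42 - 1/21*(-3)) = -21*(-42 + ⅐) = -21*(-293/7) = 879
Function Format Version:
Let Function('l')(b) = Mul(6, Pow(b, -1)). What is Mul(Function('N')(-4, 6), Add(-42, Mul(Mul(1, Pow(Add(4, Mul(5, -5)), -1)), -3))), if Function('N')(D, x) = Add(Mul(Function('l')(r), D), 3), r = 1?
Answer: 879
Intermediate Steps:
Function('N')(D, x) = Add(3, Mul(6, D)) (Function('N')(D, x) = Add(Mul(Mul(6, Pow(1, -1)), D), 3) = Add(Mul(Mul(6, 1), D), 3) = Add(Mul(6, D), 3) = Add(3, Mul(6, D)))
Mul(Function('N')(-4, 6), Add(-42, Mul(Mul(1, Pow(Add(4, Mul(5, -5)), -1)), -3))) = Mul(Add(3, Mul(6, -4)), Add(-42, Mul(Mul(1, Pow(Add(4, Mul(5, -5)), -1)), -3))) = Mul(Add(3, -24), Add(-42, Mul(Mul(1, Pow(Add(4, -25), -1)), -3))) = Mul(-21, Add(-42, Mul(Mul(1, Pow(-21, -1)), -3))) = Mul(-21, Add(-42, Mul(Mul(1, Rational(-1, 21)), -3))) = Mul(-21, Add(-42, Mul(Rational(-1, 21), -3))) = Mul(-21, Add(-42, Rational(1, 7))) = Mul(-21, Rational(-293, 7)) = 879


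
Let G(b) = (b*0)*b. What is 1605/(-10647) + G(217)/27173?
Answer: -535/3549 ≈ -0.15075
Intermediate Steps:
G(b) = 0 (G(b) = 0*b = 0)
1605/(-10647) + G(217)/27173 = 1605/(-10647) + 0/27173 = 1605*(-1/10647) + 0*(1/27173) = -535/3549 + 0 = -535/3549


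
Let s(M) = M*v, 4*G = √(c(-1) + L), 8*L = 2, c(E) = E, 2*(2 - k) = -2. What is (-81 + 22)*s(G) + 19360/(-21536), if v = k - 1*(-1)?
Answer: -605/673 - 59*I*√3/2 ≈ -0.89896 - 51.096*I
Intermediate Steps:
k = 3 (k = 2 - ½*(-2) = 2 + 1 = 3)
L = ¼ (L = (⅛)*2 = ¼ ≈ 0.25000)
v = 4 (v = 3 - 1*(-1) = 3 + 1 = 4)
G = I*√3/8 (G = √(-1 + ¼)/4 = √(-¾)/4 = (I*√3/2)/4 = I*√3/8 ≈ 0.21651*I)
s(M) = 4*M (s(M) = M*4 = 4*M)
(-81 + 22)*s(G) + 19360/(-21536) = (-81 + 22)*(4*(I*√3/8)) + 19360/(-21536) = -59*I*√3/2 + 19360*(-1/21536) = -59*I*√3/2 - 605/673 = -605/673 - 59*I*√3/2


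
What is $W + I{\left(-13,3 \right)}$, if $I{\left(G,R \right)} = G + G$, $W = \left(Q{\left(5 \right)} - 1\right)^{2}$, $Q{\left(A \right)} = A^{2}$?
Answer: $550$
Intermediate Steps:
$W = 576$ ($W = \left(5^{2} - 1\right)^{2} = \left(25 - 1\right)^{2} = 24^{2} = 576$)
$I{\left(G,R \right)} = 2 G$
$W + I{\left(-13,3 \right)} = 576 + 2 \left(-13\right) = 576 - 26 = 550$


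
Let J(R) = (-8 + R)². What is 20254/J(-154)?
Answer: 10127/13122 ≈ 0.77176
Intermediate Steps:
20254/J(-154) = 20254/((-8 - 154)²) = 20254/((-162)²) = 20254/26244 = 20254*(1/26244) = 10127/13122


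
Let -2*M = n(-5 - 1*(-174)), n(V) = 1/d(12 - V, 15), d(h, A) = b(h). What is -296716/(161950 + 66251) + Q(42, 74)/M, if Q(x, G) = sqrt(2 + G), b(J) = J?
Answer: -296716/228201 + 628*sqrt(19) ≈ 2736.1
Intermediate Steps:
d(h, A) = h
n(V) = 1/(12 - V)
M = 1/314 (M = -(-1)/(2*(-12 + (-5 - 1*(-174)))) = -(-1)/(2*(-12 + (-5 + 174))) = -(-1)/(2*(-12 + 169)) = -(-1)/(2*157) = -1/2*(-1/157) = 1/314 ≈ 0.0031847)
-296716/(161950 + 66251) + Q(42, 74)/M = -296716/(161950 + 66251) + sqrt(2 + 74)/(1/314) = -296716/228201 + sqrt(76)*314 = -296716*1/228201 + (2*sqrt(19))*314 = -296716/228201 + 628*sqrt(19)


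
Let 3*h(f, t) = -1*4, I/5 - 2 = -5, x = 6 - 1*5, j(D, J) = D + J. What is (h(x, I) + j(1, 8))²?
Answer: 529/9 ≈ 58.778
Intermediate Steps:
x = 1 (x = 6 - 5 = 1)
I = -15 (I = 10 + 5*(-5) = 10 - 25 = -15)
h(f, t) = -4/3 (h(f, t) = (-1*4)/3 = (⅓)*(-4) = -4/3)
(h(x, I) + j(1, 8))² = (-4/3 + (1 + 8))² = (-4/3 + 9)² = (23/3)² = 529/9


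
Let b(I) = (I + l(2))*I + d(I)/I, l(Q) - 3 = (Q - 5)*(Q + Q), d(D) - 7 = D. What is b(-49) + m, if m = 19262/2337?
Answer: 46641134/16359 ≈ 2851.1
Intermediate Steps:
d(D) = 7 + D
l(Q) = 3 + 2*Q*(-5 + Q) (l(Q) = 3 + (Q - 5)*(Q + Q) = 3 + (-5 + Q)*(2*Q) = 3 + 2*Q*(-5 + Q))
m = 19262/2337 (m = 19262*(1/2337) = 19262/2337 ≈ 8.2422)
b(I) = I*(-9 + I) + (7 + I)/I (b(I) = (I + (3 - 10*2 + 2*2²))*I + (7 + I)/I = (I + (3 - 20 + 2*4))*I + (7 + I)/I = (I + (3 - 20 + 8))*I + (7 + I)/I = (I - 9)*I + (7 + I)/I = (-9 + I)*I + (7 + I)/I = I*(-9 + I) + (7 + I)/I)
b(-49) + m = (7 - 49 + (-49)²*(-9 - 49))/(-49) + 19262/2337 = -(7 - 49 + 2401*(-58))/49 + 19262/2337 = -(7 - 49 - 139258)/49 + 19262/2337 = -1/49*(-139300) + 19262/2337 = 19900/7 + 19262/2337 = 46641134/16359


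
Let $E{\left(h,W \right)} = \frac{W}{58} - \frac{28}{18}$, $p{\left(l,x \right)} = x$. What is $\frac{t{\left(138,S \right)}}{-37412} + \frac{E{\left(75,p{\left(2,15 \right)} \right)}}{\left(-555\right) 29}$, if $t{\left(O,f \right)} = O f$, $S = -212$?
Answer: $\frac{61455561241}{78580071270} \approx 0.78208$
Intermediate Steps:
$E{\left(h,W \right)} = - \frac{14}{9} + \frac{W}{58}$ ($E{\left(h,W \right)} = W \frac{1}{58} - \frac{14}{9} = \frac{W}{58} - \frac{14}{9} = - \frac{14}{9} + \frac{W}{58}$)
$\frac{t{\left(138,S \right)}}{-37412} + \frac{E{\left(75,p{\left(2,15 \right)} \right)}}{\left(-555\right) 29} = \frac{138 \left(-212\right)}{-37412} + \frac{- \frac{14}{9} + \frac{1}{58} \cdot 15}{\left(-555\right) 29} = \left(-29256\right) \left(- \frac{1}{37412}\right) + \frac{- \frac{14}{9} + \frac{15}{58}}{-16095} = \frac{7314}{9353} - - \frac{677}{8401590} = \frac{7314}{9353} + \frac{677}{8401590} = \frac{61455561241}{78580071270}$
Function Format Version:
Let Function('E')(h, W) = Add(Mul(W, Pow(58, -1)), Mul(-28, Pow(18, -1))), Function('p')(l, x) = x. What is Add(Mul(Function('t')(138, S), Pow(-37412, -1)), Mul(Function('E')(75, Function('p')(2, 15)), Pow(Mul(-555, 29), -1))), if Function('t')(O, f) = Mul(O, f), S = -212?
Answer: Rational(61455561241, 78580071270) ≈ 0.78208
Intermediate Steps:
Function('E')(h, W) = Add(Rational(-14, 9), Mul(Rational(1, 58), W)) (Function('E')(h, W) = Add(Mul(W, Rational(1, 58)), Mul(-28, Rational(1, 18))) = Add(Mul(Rational(1, 58), W), Rational(-14, 9)) = Add(Rational(-14, 9), Mul(Rational(1, 58), W)))
Add(Mul(Function('t')(138, S), Pow(-37412, -1)), Mul(Function('E')(75, Function('p')(2, 15)), Pow(Mul(-555, 29), -1))) = Add(Mul(Mul(138, -212), Pow(-37412, -1)), Mul(Add(Rational(-14, 9), Mul(Rational(1, 58), 15)), Pow(Mul(-555, 29), -1))) = Add(Mul(-29256, Rational(-1, 37412)), Mul(Add(Rational(-14, 9), Rational(15, 58)), Pow(-16095, -1))) = Add(Rational(7314, 9353), Mul(Rational(-677, 522), Rational(-1, 16095))) = Add(Rational(7314, 9353), Rational(677, 8401590)) = Rational(61455561241, 78580071270)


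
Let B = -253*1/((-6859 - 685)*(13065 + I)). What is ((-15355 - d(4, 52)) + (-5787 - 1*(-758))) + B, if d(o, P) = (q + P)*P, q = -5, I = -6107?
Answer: -52098609461/2282224 ≈ -22828.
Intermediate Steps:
B = 11/2282224 (B = -253*1/((-6859 - 685)*(13065 - 6107)) = -253/(6958*(-7544)) = -253/(-52491152) = -253*(-1/52491152) = 11/2282224 ≈ 4.8199e-6)
d(o, P) = P*(-5 + P) (d(o, P) = (-5 + P)*P = P*(-5 + P))
((-15355 - d(4, 52)) + (-5787 - 1*(-758))) + B = ((-15355 - 52*(-5 + 52)) + (-5787 - 1*(-758))) + 11/2282224 = ((-15355 - 52*47) + (-5787 + 758)) + 11/2282224 = ((-15355 - 1*2444) - 5029) + 11/2282224 = ((-15355 - 2444) - 5029) + 11/2282224 = (-17799 - 5029) + 11/2282224 = -22828 + 11/2282224 = -52098609461/2282224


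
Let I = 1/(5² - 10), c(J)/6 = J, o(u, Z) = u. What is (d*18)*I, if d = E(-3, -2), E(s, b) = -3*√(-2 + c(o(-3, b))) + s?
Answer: -18/5 - 36*I*√5/5 ≈ -3.6 - 16.1*I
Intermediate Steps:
c(J) = 6*J
E(s, b) = s - 6*I*√5 (E(s, b) = -3*√(-2 + 6*(-3)) + s = -3*√(-2 - 18) + s = -6*I*√5 + s = s - 6*I*√5)
d = -3 - 6*I*√5 ≈ -3.0 - 13.416*I
I = 1/15 (I = 1/(25 - 10) = 1/15 ≈ 0.066667)
(d*18)*I = ((-3 - 6*I*√5)*18)*(1/15) = (-54 - 108*I*√5)*(1/15) = -18/5 - 36*I*√5/5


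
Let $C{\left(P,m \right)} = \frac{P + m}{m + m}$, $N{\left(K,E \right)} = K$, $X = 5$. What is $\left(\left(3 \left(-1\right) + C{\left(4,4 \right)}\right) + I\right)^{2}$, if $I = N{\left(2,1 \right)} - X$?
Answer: $25$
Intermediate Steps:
$C{\left(P,m \right)} = \frac{P + m}{2 m}$
$I = -3$ ($I = 2 - 5 = -3$)
$\left(\left(3 \left(-1\right) + C{\left(4,4 \right)}\right) + I\right)^{2} = \left(\left(3 \left(-1\right) + \frac{4 + 4}{2 \cdot 4}\right) - 3\right)^{2} = \left(\left(-3 + \frac{1}{2} \cdot \frac{1}{4} \cdot 8\right) - 3\right)^{2} = \left(\left(-3 + 1\right) - 3\right)^{2} = \left(-2 - 3\right)^{2} = \left(-5\right)^{2} = 25$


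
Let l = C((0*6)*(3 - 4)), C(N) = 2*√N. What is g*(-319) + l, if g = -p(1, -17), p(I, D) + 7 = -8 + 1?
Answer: -4466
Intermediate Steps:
p(I, D) = -14 (p(I, D) = -7 + (-8 + 1) = -7 - 7 = -14)
l = 0 (l = 2*√((0*6)*(3 - 4)) = 2*√(0*(-1)) = 2*√0 = 2*0 = 0)
g = 14 (g = -1*(-14) = 14)
g*(-319) + l = 14*(-319) + 0 = -4466 + 0 = -4466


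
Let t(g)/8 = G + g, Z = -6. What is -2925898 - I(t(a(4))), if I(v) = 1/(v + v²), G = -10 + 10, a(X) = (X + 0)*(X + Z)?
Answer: -11797220737/4032 ≈ -2.9259e+6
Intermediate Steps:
a(X) = X*(-6 + X) (a(X) = (X + 0)*(X - 6) = X*(-6 + X))
G = 0
t(g) = 8*g (t(g) = 8*(0 + g) = 8*g)
-2925898 - I(t(a(4))) = -2925898 - 1/((8*(4*(-6 + 4)))*(1 + 8*(4*(-6 + 4)))) = -2925898 - 1/((8*(4*(-2)))*(1 + 8*(4*(-2)))) = -2925898 - 1/((8*(-8))*(1 + 8*(-8))) = -2925898 - 1/((-64)*(1 - 64)) = -2925898 - (-1)/(64*(-63)) = -2925898 - (-1)*(-1)/(64*63) = -2925898 - 1*1/4032 = -2925898 - 1/4032 = -11797220737/4032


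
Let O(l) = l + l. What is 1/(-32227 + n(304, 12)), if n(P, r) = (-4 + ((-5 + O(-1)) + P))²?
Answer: 1/53622 ≈ 1.8649e-5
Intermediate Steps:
O(l) = 2*l
n(P, r) = (-11 + P)² (n(P, r) = (-4 + ((-5 + 2*(-1)) + P))² = (-4 + ((-5 - 2) + P))² = (-4 + (-7 + P))² = (-11 + P)²)
1/(-32227 + n(304, 12)) = 1/(-32227 + (-11 + 304)²) = 1/(-32227 + 293²) = 1/(-32227 + 85849) = 1/53622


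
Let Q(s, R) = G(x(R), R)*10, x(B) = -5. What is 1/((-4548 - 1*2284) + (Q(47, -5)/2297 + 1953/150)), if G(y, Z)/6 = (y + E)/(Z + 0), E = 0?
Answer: -114850/783156853 ≈ -0.00014665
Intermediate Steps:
G(y, Z) = 6*y/Z (G(y, Z) = 6*((y + 0)/(Z + 0)) = 6*(y/Z) = 6*y/Z)
Q(s, R) = -300/R (Q(s, R) = (6*(-5)/R)*10 = -30/R*10 = -300/R)
1/((-4548 - 1*2284) + (Q(47, -5)/2297 + 1953/150)) = 1/((-4548 - 1*2284) + (-300/(-5)/2297 + 1953/150)) = 1/((-4548 - 2284) + (-300*(-⅕)*(1/2297) + 1953*(1/150))) = 1/(-6832 + (60*(1/2297) + 651/50)) = 1/(-6832 + (60/2297 + 651/50)) = 1/(-6832 + 1498347/114850) = 1/(-783156853/114850) = -114850/783156853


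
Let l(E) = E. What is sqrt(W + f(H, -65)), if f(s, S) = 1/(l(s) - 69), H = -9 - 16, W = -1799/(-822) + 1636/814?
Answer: sqrt(258850709545857)/7862019 ≈ 2.0464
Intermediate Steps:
W = 1404589/334554 (W = -1799*(-1/822) + 1636*(1/814) = 1799/822 + 818/407 = 1404589/334554 ≈ 4.1984)
H = -25
f(s, S) = 1/(-69 + s) (f(s, S) = 1/(s - 69) = 1/(-69 + s))
sqrt(W + f(H, -65)) = sqrt(1404589/334554 + 1/(-69 - 25)) = sqrt(1404589/334554 + 1/(-94)) = sqrt(1404589/334554 - 1/94) = sqrt(32924203/7862019) = sqrt(258850709545857)/7862019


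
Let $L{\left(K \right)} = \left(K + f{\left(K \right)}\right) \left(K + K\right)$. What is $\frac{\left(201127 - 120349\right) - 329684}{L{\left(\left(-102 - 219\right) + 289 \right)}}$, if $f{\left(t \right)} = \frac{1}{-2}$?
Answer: $- \frac{124453}{1040} \approx -119.67$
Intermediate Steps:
$f{\left(t \right)} = - \frac{1}{2}$
$L{\left(K \right)} = 2 K \left(- \frac{1}{2} + K\right)$ ($L{\left(K \right)} = \left(K - \frac{1}{2}\right) \left(K + K\right) = \left(- \frac{1}{2} + K\right) 2 K = 2 K \left(- \frac{1}{2} + K\right)$)
$\frac{\left(201127 - 120349\right) - 329684}{L{\left(\left(-102 - 219\right) + 289 \right)}} = \frac{\left(201127 - 120349\right) - 329684}{\left(\left(-102 - 219\right) + 289\right) \left(-1 + 2 \left(\left(-102 - 219\right) + 289\right)\right)} = \frac{80778 - 329684}{\left(-321 + 289\right) \left(-1 + 2 \left(-321 + 289\right)\right)} = - \frac{248906}{\left(-32\right) \left(-1 + 2 \left(-32\right)\right)} = - \frac{248906}{\left(-32\right) \left(-1 - 64\right)} = - \frac{248906}{\left(-32\right) \left(-65\right)} = - \frac{248906}{2080} = \left(-248906\right) \frac{1}{2080} = - \frac{124453}{1040}$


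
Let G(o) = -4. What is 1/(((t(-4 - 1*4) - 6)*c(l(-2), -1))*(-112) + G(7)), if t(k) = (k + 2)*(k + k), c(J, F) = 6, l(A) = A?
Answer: -1/60484 ≈ -1.6533e-5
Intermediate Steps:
t(k) = 2*k*(2 + k) (t(k) = (2 + k)*(2*k) = 2*k*(2 + k))
1/(((t(-4 - 1*4) - 6)*c(l(-2), -1))*(-112) + G(7)) = 1/(((2*(-4 - 1*4)*(2 + (-4 - 1*4)) - 6)*6)*(-112) - 4) = 1/(((2*(-4 - 4)*(2 + (-4 - 4)) - 6)*6)*(-112) - 4) = 1/(((2*(-8)*(2 - 8) - 6)*6)*(-112) - 4) = 1/(((2*(-8)*(-6) - 6)*6)*(-112) - 4) = 1/(((96 - 6)*6)*(-112) - 4) = 1/((90*6)*(-112) - 4) = 1/(540*(-112) - 4) = 1/(-60480 - 4) = 1/(-60484) = -1/60484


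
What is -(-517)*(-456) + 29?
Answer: -235723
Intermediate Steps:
-(-517)*(-456) + 29 = -517*456 + 29 = -235752 + 29 = -235723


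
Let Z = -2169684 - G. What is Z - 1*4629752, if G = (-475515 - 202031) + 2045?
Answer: -6123935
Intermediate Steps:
G = -675501 (G = -677546 + 2045 = -675501)
Z = -1494183 (Z = -2169684 - 1*(-675501) = -2169684 + 675501 = -1494183)
Z - 1*4629752 = -1494183 - 1*4629752 = -1494183 - 4629752 = -6123935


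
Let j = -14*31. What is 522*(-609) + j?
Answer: -318332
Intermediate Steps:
j = -434
522*(-609) + j = 522*(-609) - 434 = -317898 - 434 = -318332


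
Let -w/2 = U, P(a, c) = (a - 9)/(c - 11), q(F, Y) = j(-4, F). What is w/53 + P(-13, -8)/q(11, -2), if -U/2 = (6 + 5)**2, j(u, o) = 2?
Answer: 9779/1007 ≈ 9.7110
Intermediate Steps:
q(F, Y) = 2
P(a, c) = (-9 + a)/(-11 + c)
U = -242 (U = -2*(6 + 5)**2 = -2*11**2 = -2*121 = -242)
w = 484 (w = -2*(-242) = 484)
w/53 + P(-13, -8)/q(11, -2) = 484/53 + ((-9 - 13)/(-11 - 8))/2 = 484*(1/53) + (-22/(-19))*(1/2) = 484/53 - 1/19*(-22)*(1/2) = 484/53 + (22/19)*(1/2) = 484/53 + 11/19 = 9779/1007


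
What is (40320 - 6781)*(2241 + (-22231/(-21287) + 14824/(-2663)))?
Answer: 4252069033167054/56687281 ≈ 7.5009e+7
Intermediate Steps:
(40320 - 6781)*(2241 + (-22231/(-21287) + 14824/(-2663))) = 33539*(2241 + (-22231*(-1/21287) + 14824*(-1/2663))) = 33539*(2241 + (22231/21287 - 14824/2663)) = 33539*(2241 - 256357335/56687281) = 33539*(126779839386/56687281) = 4252069033167054/56687281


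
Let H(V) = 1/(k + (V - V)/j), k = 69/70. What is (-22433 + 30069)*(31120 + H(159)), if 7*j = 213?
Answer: 712920200/3 ≈ 2.3764e+8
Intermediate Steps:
j = 213/7 (j = (⅐)*213 = 213/7 ≈ 30.429)
k = 69/70 (k = 69*(1/70) = 69/70 ≈ 0.98571)
H(V) = 70/69 (H(V) = 1/(69/70 + (V - V)/(213/7)) = 1/(69/70 + 0*(7/213)) = 1/(69/70 + 0) = 1/(69/70) = 70/69)
(-22433 + 30069)*(31120 + H(159)) = (-22433 + 30069)*(31120 + 70/69) = 7636*(2147350/69) = 712920200/3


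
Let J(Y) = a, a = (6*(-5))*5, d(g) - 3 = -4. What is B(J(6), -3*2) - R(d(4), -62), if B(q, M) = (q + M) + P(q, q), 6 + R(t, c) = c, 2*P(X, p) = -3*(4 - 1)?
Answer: -185/2 ≈ -92.500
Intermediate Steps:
d(g) = -1 (d(g) = 3 - 4 = -1)
P(X, p) = -9/2 (P(X, p) = (-3*(4 - 1))/2 = (-3*3)/2 = (1/2)*(-9) = -9/2)
a = -150 (a = -30*5 = -150)
J(Y) = -150
R(t, c) = -6 + c
B(q, M) = -9/2 + M + q (B(q, M) = (q + M) - 9/2 = (M + q) - 9/2 = -9/2 + M + q)
B(J(6), -3*2) - R(d(4), -62) = (-9/2 - 3*2 - 150) - (-6 - 62) = (-9/2 - 6 - 150) - 1*(-68) = -321/2 + 68 = -185/2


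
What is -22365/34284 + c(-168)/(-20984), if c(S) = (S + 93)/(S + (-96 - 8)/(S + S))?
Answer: -68863298385/105559230346 ≈ -0.65237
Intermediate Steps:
c(S) = (93 + S)/(S - 52/S) (c(S) = (93 + S)/(S - 104*1/(2*S)) = (93 + S)/(S - 52/S))
-22365/34284 + c(-168)/(-20984) = -22365/34284 - 168*(93 - 168)/(-52 + (-168)²)/(-20984) = -22365*1/34284 - 168*(-75)/(-52 + 28224)*(-1/20984) = -7455/11428 - 168*(-75)/28172*(-1/20984) = -7455/11428 - 168*1/28172*(-75)*(-1/20984) = -7455/11428 + (3150/7043)*(-1/20984) = -7455/11428 - 1575/73895156 = -68863298385/105559230346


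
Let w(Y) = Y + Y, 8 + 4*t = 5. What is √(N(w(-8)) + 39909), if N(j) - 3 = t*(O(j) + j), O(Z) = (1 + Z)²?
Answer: 3*√17669/2 ≈ 199.39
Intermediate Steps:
t = -¾ (t = -2 + (¼)*5 = -2 + 5/4 = -¾ ≈ -0.75000)
w(Y) = 2*Y
N(j) = 3 - 3*j/4 - 3*(1 + j)²/4 (N(j) = 3 - 3*((1 + j)² + j)/4 = 3 - 3*(j + (1 + j)²)/4 = 3 + (-3*j/4 - 3*(1 + j)²/4) = 3 - 3*j/4 - 3*(1 + j)²/4)
√(N(w(-8)) + 39909) = √((9/4 - 9*(-8)/2 - 3*(2*(-8))²/4) + 39909) = √((9/4 - 9/4*(-16) - ¾*(-16)²) + 39909) = √((9/4 + 36 - ¾*256) + 39909) = √((9/4 + 36 - 192) + 39909) = √(-615/4 + 39909) = √(159021/4) = 3*√17669/2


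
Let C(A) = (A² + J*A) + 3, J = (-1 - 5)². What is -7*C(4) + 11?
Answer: -1130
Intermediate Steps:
J = 36 (J = (-6)² = 36)
C(A) = 3 + A² + 36*A (C(A) = (A² + 36*A) + 3 = 3 + A² + 36*A)
-7*C(4) + 11 = -7*(3 + 4² + 36*4) + 11 = -7*(3 + 16 + 144) + 11 = -7*163 + 11 = -1141 + 11 = -1130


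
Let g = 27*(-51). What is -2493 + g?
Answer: -3870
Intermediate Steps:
g = -1377
-2493 + g = -2493 - 1377 = -3870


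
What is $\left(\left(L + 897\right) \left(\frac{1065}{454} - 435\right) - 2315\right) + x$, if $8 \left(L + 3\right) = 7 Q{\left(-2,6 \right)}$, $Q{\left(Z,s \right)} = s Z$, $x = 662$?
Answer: $- \frac{348583899}{908} \approx -3.839 \cdot 10^{5}$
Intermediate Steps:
$Q{\left(Z,s \right)} = Z s$
$L = - \frac{27}{2}$ ($L = -3 + \frac{7 \left(\left(-2\right) 6\right)}{8} = -3 + \frac{7 \left(-12\right)}{8} = -3 + \frac{1}{8} \left(-84\right) = -3 - \frac{21}{2} = - \frac{27}{2} \approx -13.5$)
$\left(\left(L + 897\right) \left(\frac{1065}{454} - 435\right) - 2315\right) + x = \left(\left(- \frac{27}{2} + 897\right) \left(\frac{1065}{454} - 435\right) - 2315\right) + 662 = \left(\frac{1767 \left(1065 \cdot \frac{1}{454} - 435\right)}{2} - 2315\right) + 662 = \left(\frac{1767 \left(\frac{1065}{454} - 435\right)}{2} - 2315\right) + 662 = \left(\frac{1767}{2} \left(- \frac{196425}{454}\right) - 2315\right) + 662 = \left(- \frac{347082975}{908} - 2315\right) + 662 = - \frac{349184995}{908} + 662 = - \frac{348583899}{908}$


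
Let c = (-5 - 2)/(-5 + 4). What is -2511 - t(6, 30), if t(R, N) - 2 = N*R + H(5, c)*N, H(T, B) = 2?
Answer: -2753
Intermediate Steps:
c = 7 (c = -7/(-1) = -7*(-1) = 7)
t(R, N) = 2 + 2*N + N*R (t(R, N) = 2 + (N*R + 2*N) = 2 + (2*N + N*R) = 2 + 2*N + N*R)
-2511 - t(6, 30) = -2511 - (2 + 2*30 + 30*6) = -2511 - (2 + 60 + 180) = -2511 - 1*242 = -2511 - 242 = -2753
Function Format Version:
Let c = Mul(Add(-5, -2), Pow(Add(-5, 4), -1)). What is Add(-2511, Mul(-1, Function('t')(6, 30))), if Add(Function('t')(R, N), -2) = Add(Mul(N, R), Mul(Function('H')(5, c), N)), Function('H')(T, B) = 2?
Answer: -2753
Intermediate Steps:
c = 7 (c = Mul(-7, Pow(-1, -1)) = Mul(-7, -1) = 7)
Function('t')(R, N) = Add(2, Mul(2, N), Mul(N, R)) (Function('t')(R, N) = Add(2, Add(Mul(N, R), Mul(2, N))) = Add(2, Add(Mul(2, N), Mul(N, R))) = Add(2, Mul(2, N), Mul(N, R)))
Add(-2511, Mul(-1, Function('t')(6, 30))) = Add(-2511, Mul(-1, Add(2, Mul(2, 30), Mul(30, 6)))) = Add(-2511, Mul(-1, Add(2, 60, 180))) = Add(-2511, Mul(-1, 242)) = Add(-2511, -242) = -2753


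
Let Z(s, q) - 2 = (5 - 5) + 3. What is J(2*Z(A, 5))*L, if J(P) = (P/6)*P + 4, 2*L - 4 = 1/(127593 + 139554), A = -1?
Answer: 33126259/801441 ≈ 41.333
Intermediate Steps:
Z(s, q) = 5 (Z(s, q) = 2 + ((5 - 5) + 3) = 2 + (0 + 3) = 2 + 3 = 5)
L = 1068589/534294 (L = 2 + 1/(2*(127593 + 139554)) = 2 + (½)/267147 = 2 + (½)*(1/267147) = 2 + 1/534294 = 1068589/534294 ≈ 2.0000)
J(P) = 4 + P²/6 (J(P) = (P*(⅙))*P + 4 = (P/6)*P + 4 = P²/6 + 4 = 4 + P²/6)
J(2*Z(A, 5))*L = (4 + (2*5)²/6)*(1068589/534294) = (4 + (⅙)*10²)*(1068589/534294) = (4 + (⅙)*100)*(1068589/534294) = (4 + 50/3)*(1068589/534294) = (62/3)*(1068589/534294) = 33126259/801441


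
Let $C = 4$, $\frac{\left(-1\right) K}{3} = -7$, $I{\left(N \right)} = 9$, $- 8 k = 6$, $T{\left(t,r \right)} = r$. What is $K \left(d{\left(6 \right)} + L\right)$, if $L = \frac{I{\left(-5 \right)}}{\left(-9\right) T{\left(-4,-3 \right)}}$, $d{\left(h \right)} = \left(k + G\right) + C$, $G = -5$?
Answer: $- \frac{119}{4} \approx -29.75$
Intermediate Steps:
$k = - \frac{3}{4}$ ($k = \left(- \frac{1}{8}\right) 6 = - \frac{3}{4} \approx -0.75$)
$K = 21$ ($K = \left(-3\right) \left(-7\right) = 21$)
$d{\left(h \right)} = - \frac{7}{4}$ ($d{\left(h \right)} = \left(- \frac{3}{4} - 5\right) + 4 = - \frac{23}{4} + 4 = - \frac{7}{4}$)
$L = \frac{1}{3}$ ($L = \frac{9}{\left(-9\right) \left(-3\right)} = \frac{9}{27} = 9 \cdot \frac{1}{27} = \frac{1}{3} \approx 0.33333$)
$K \left(d{\left(6 \right)} + L\right) = 21 \left(- \frac{7}{4} + \frac{1}{3}\right) = 21 \left(- \frac{17}{12}\right) = - \frac{119}{4}$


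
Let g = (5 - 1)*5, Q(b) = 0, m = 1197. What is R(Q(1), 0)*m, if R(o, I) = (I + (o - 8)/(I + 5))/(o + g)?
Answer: -2394/25 ≈ -95.760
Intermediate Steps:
g = 20 (g = 4*5 = 20)
R(o, I) = (I + (-8 + o)/(5 + I))/(20 + o) (R(o, I) = (I + (o - 8)/(I + 5))/(o + 20) = (I + (-8 + o)/(5 + I))/(20 + o))
R(Q(1), 0)*m = ((-8 + 0 + 0² + 5*0)/(100 + 5*0 + 20*0 + 0*0))*1197 = ((-8 + 0 + 0 + 0)/(100 + 0 + 0 + 0))*1197 = (-8/100)*1197 = ((1/100)*(-8))*1197 = -2/25*1197 = -2394/25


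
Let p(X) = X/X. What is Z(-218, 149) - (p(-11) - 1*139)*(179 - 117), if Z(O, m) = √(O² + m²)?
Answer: 8556 + 5*√2789 ≈ 8820.1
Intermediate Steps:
p(X) = 1
Z(-218, 149) - (p(-11) - 1*139)*(179 - 117) = √((-218)² + 149²) - (1 - 1*139)*(179 - 117) = √(47524 + 22201) - (1 - 139)*62 = √69725 - (-138)*62 = 5*√2789 - 1*(-8556) = 5*√2789 + 8556 = 8556 + 5*√2789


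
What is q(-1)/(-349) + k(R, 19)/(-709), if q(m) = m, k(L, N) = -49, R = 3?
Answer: 17810/247441 ≈ 0.071977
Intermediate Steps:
q(-1)/(-349) + k(R, 19)/(-709) = -1/(-349) - 49/(-709) = -1*(-1/349) - 49*(-1/709) = 1/349 + 49/709 = 17810/247441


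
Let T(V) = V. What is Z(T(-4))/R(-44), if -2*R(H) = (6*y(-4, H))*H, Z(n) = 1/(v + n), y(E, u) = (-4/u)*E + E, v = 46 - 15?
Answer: -1/15552 ≈ -6.4300e-5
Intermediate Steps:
v = 31
y(E, u) = E - 4*E/u (y(E, u) = -4*E/u + E = E - 4*E/u)
Z(n) = 1/(31 + n)
R(H) = -48 + 12*H (R(H) = -6*(-4*(-4 + H)/H)*H/2 = -(-24*(-4 + H)/H)*H/2 = -(96 - 24*H)/2 = -48 + 12*H)
Z(T(-4))/R(-44) = 1/((31 - 4)*(-48 + 12*(-44))) = 1/(27*(-48 - 528)) = (1/27)/(-576) = (1/27)*(-1/576) = -1/15552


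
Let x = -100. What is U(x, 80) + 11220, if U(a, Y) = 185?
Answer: 11405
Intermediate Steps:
U(x, 80) + 11220 = 185 + 11220 = 11405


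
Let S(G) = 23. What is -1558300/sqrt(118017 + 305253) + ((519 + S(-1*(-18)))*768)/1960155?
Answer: 138752/653385 - 155830*sqrt(47030)/14109 ≈ -2395.0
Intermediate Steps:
-1558300/sqrt(118017 + 305253) + ((519 + S(-1*(-18)))*768)/1960155 = -1558300/sqrt(118017 + 305253) + ((519 + 23)*768)/1960155 = -1558300*sqrt(47030)/141090 + (542*768)*(1/1960155) = -1558300*sqrt(47030)/141090 + 416256*(1/1960155) = -155830*sqrt(47030)/14109 + 138752/653385 = 138752/653385 - 155830*sqrt(47030)/14109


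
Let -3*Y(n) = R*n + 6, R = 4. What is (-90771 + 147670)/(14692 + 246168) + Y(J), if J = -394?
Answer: 409720897/782580 ≈ 523.55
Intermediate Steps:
Y(n) = -2 - 4*n/3 (Y(n) = -(4*n + 6)/3 = -(6 + 4*n)/3 = -2 - 4*n/3)
(-90771 + 147670)/(14692 + 246168) + Y(J) = (-90771 + 147670)/(14692 + 246168) + (-2 - 4/3*(-394)) = 56899/260860 + (-2 + 1576/3) = 56899*(1/260860) + 1570/3 = 56899/260860 + 1570/3 = 409720897/782580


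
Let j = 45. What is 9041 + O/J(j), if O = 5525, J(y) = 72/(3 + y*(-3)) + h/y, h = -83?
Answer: 612356/91 ≈ 6729.2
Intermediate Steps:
J(y) = -83/y + 72/(3 - 3*y) (J(y) = 72/(3 + y*(-3)) - 83/y = 72/(3 - 3*y) - 83/y = -83/y + 72/(3 - 3*y))
9041 + O/J(j) = 9041 + 5525/(((83 - 107*45)/(45*(-1 + 45)))) = 9041 + 5525/(((1/45)*(83 - 4815)/44)) = 9041 + 5525/(((1/45)*(1/44)*(-4732))) = 9041 + 5525/(-1183/495) = 9041 + 5525*(-495/1183) = 9041 - 210375/91 = 612356/91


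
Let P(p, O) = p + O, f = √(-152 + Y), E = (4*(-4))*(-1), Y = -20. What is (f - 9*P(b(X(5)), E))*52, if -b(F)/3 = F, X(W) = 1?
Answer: -6084 + 104*I*√43 ≈ -6084.0 + 681.97*I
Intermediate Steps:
b(F) = -3*F
E = 16 (E = -16*(-1) = 16)
f = 2*I*√43 (f = √(-152 - 20) = √(-172) = 2*I*√43 ≈ 13.115*I)
P(p, O) = O + p
(f - 9*P(b(X(5)), E))*52 = (2*I*√43 - 9*(16 - 3*1))*52 = (2*I*√43 - 9*(16 - 3))*52 = (2*I*√43 - 9*13)*52 = (2*I*√43 - 117)*52 = (-117 + 2*I*√43)*52 = -6084 + 104*I*√43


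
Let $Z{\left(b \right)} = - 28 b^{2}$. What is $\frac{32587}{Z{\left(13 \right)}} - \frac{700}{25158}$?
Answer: $- \frac{58795439}{8503404} \approx -6.9143$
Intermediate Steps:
$\frac{32587}{Z{\left(13 \right)}} - \frac{700}{25158} = \frac{32587}{\left(-28\right) 13^{2}} - \frac{700}{25158} = \frac{32587}{\left(-28\right) 169} - \frac{50}{1797} = \frac{32587}{-4732} - \frac{50}{1797} = 32587 \left(- \frac{1}{4732}\right) - \frac{50}{1797} = - \frac{32587}{4732} - \frac{50}{1797} = - \frac{58795439}{8503404}$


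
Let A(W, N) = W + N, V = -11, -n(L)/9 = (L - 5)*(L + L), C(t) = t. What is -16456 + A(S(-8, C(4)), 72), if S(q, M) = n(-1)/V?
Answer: -180116/11 ≈ -16374.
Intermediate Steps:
n(L) = -18*L*(-5 + L) (n(L) = -9*(L - 5)*(L + L) = -9*(-5 + L)*2*L = -18*L*(-5 + L))
S(q, M) = 108/11 (S(q, M) = (18*(-1)*(5 - 1*(-1)))/(-11) = (18*(-1)*(5 + 1))*(-1/11) = (18*(-1)*6)*(-1/11) = -108*(-1/11) = 108/11)
A(W, N) = N + W
-16456 + A(S(-8, C(4)), 72) = -16456 + (72 + 108/11) = -16456 + 900/11 = -180116/11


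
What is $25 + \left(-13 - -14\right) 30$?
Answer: $55$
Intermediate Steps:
$25 + \left(-13 - -14\right) 30 = 25 + \left(-13 + 14\right) 30 = 25 + 1 \cdot 30 = 25 + 30 = 55$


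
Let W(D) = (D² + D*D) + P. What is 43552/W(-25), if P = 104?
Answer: 21776/677 ≈ 32.165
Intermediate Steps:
W(D) = 104 + 2*D² (W(D) = (D² + D*D) + 104 = (D² + D²) + 104 = 2*D² + 104 = 104 + 2*D²)
43552/W(-25) = 43552/(104 + 2*(-25)²) = 43552/(104 + 2*625) = 43552/(104 + 1250) = 43552/1354 = 43552*(1/1354) = 21776/677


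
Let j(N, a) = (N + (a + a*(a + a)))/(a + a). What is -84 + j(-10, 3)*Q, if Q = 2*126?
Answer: 378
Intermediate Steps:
j(N, a) = (N + a + 2*a²)/(2*a) (j(N, a) = (N + (a + a*(2*a)))/((2*a)) = (N + (a + 2*a²))*(1/(2*a)) = (N + a + 2*a²)*(1/(2*a)) = (N + a + 2*a²)/(2*a))
Q = 252
-84 + j(-10, 3)*Q = -84 + (½ + 3 + (½)*(-10)/3)*252 = -84 + (½ + 3 + (½)*(-10)*(⅓))*252 = -84 + (½ + 3 - 5/3)*252 = -84 + (11/6)*252 = -84 + 462 = 378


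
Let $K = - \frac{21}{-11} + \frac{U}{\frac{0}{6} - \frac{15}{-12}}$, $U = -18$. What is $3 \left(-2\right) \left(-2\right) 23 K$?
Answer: $- \frac{189612}{55} \approx -3447.5$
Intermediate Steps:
$K = - \frac{687}{55}$ ($K = - \frac{21}{-11} - \frac{18}{\frac{0}{6} - \frac{15}{-12}} = \left(-21\right) \left(- \frac{1}{11}\right) - \frac{18}{0 \cdot \frac{1}{6} - - \frac{5}{4}} = \frac{21}{11} - \frac{18}{0 + \frac{5}{4}} = \frac{21}{11} - \frac{18}{\frac{5}{4}} = \frac{21}{11} - \frac{72}{5} = - \frac{687}{55} \approx -12.491$)
$3 \left(-2\right) \left(-2\right) 23 K = 3 \left(-2\right) \left(-2\right) 23 \left(- \frac{687}{55}\right) = \left(-6\right) \left(-2\right) 23 \left(- \frac{687}{55}\right) = 12 \cdot 23 \left(- \frac{687}{55}\right) = 276 \left(- \frac{687}{55}\right) = - \frac{189612}{55}$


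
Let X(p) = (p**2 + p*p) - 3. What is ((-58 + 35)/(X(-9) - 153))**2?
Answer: 529/36 ≈ 14.694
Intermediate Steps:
X(p) = -3 + 2*p**2 (X(p) = (p**2 + p**2) - 3 = 2*p**2 - 3 = -3 + 2*p**2)
((-58 + 35)/(X(-9) - 153))**2 = ((-58 + 35)/((-3 + 2*(-9)**2) - 153))**2 = (-23/((-3 + 2*81) - 153))**2 = (-23/((-3 + 162) - 153))**2 = (-23/(159 - 153))**2 = (-23/6)**2 = 529/36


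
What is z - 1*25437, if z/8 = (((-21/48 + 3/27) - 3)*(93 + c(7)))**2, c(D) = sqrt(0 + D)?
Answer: 120006787/162 + 7112671*sqrt(7)/432 ≈ 7.8434e+5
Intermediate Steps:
c(D) = sqrt(D)
z = 8*(-14849/48 - 479*sqrt(7)/144)**2 (z = 8*(((-21/48 + 3/27) - 3)*(93 + sqrt(7)))**2 = 8*(((-21*1/48 + 3*(1/27)) - 3)*(93 + sqrt(7)))**2 = 8*(((-7/16 + 1/9) - 3)*(93 + sqrt(7)))**2 = 8*((-47/144 - 3)*(93 + sqrt(7)))**2 = 8*(-479*(93 + sqrt(7))/144)**2 = 8*(-14849/48 - 479*sqrt(7)/144)**2 ≈ 8.0978e+5)
z - 1*25437 = (124127581/162 + 7112671*sqrt(7)/432) - 1*25437 = (124127581/162 + 7112671*sqrt(7)/432) - 25437 = 120006787/162 + 7112671*sqrt(7)/432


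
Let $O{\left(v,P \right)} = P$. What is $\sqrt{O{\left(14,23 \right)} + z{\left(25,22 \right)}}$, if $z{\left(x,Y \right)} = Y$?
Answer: $3 \sqrt{5} \approx 6.7082$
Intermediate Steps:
$\sqrt{O{\left(14,23 \right)} + z{\left(25,22 \right)}} = \sqrt{23 + 22} = \sqrt{45} = 3 \sqrt{5}$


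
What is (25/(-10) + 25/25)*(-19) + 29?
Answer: 115/2 ≈ 57.500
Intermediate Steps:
(25/(-10) + 25/25)*(-19) + 29 = (25*(-⅒) + 25*(1/25))*(-19) + 29 = (-5/2 + 1)*(-19) + 29 = -3/2*(-19) + 29 = 57/2 + 29 = 115/2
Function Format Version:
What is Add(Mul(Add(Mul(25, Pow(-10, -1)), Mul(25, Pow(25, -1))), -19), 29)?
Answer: Rational(115, 2) ≈ 57.500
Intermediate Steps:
Add(Mul(Add(Mul(25, Pow(-10, -1)), Mul(25, Pow(25, -1))), -19), 29) = Add(Mul(Add(Mul(25, Rational(-1, 10)), Mul(25, Rational(1, 25))), -19), 29) = Add(Mul(Add(Rational(-5, 2), 1), -19), 29) = Add(Mul(Rational(-3, 2), -19), 29) = Add(Rational(57, 2), 29) = Rational(115, 2)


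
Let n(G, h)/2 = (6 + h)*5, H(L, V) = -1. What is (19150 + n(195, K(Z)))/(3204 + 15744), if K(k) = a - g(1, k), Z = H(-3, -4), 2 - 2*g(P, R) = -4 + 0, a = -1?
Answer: 3195/3158 ≈ 1.0117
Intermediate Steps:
g(P, R) = 3 (g(P, R) = 1 - (-4 + 0)/2 = 1 - 1/2*(-4) = 1 + 2 = 3)
Z = -1
K(k) = -4 (K(k) = -1 - 1*3 = -1 - 3 = -4)
n(G, h) = 60 + 10*h (n(G, h) = 2*((6 + h)*5) = 2*(30 + 5*h) = 60 + 10*h)
(19150 + n(195, K(Z)))/(3204 + 15744) = (19150 + (60 + 10*(-4)))/(3204 + 15744) = (19150 + (60 - 40))/18948 = (19150 + 20)*(1/18948) = 19170*(1/18948) = 3195/3158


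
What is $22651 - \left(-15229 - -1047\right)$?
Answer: $36833$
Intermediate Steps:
$22651 - \left(-15229 - -1047\right) = 22651 - \left(-15229 + 1047\right) = 22651 - -14182 = 22651 + 14182 = 36833$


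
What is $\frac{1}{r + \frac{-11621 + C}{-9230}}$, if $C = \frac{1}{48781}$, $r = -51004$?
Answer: $- \frac{45024863}{2296391424052} \approx -1.9607 \cdot 10^{-5}$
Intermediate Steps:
$C = \frac{1}{48781} \approx 2.05 \cdot 10^{-5}$
$\frac{1}{r + \frac{-11621 + C}{-9230}} = \frac{1}{-51004 + \frac{-11621 + \frac{1}{48781}}{-9230}} = \frac{1}{-51004 - - \frac{56688400}{45024863}} = \frac{1}{-51004 + \frac{56688400}{45024863}} = \frac{1}{- \frac{2296391424052}{45024863}} = - \frac{45024863}{2296391424052}$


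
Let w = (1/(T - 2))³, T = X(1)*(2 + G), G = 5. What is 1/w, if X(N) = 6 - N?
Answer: 35937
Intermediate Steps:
T = 35 (T = (6 - 1*1)*(2 + 5) = (6 - 1)*7 = 5*7 = 35)
w = 1/35937 (w = (1/(35 - 2))³ = (1/33)³ = 1/35937 ≈ 2.7826e-5)
1/w = 1/(1/35937) = 35937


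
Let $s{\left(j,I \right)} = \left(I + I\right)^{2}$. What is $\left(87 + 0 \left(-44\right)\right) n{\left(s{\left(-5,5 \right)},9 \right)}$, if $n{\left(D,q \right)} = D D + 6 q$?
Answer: $874698$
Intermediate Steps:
$s{\left(j,I \right)} = 4 I^{2}$ ($s{\left(j,I \right)} = \left(2 I\right)^{2} = 4 I^{2}$)
$n{\left(D,q \right)} = D^{2} + 6 q$
$\left(87 + 0 \left(-44\right)\right) n{\left(s{\left(-5,5 \right)},9 \right)} = \left(87 + 0 \left(-44\right)\right) \left(\left(4 \cdot 5^{2}\right)^{2} + 6 \cdot 9\right) = \left(87 + 0\right) \left(\left(4 \cdot 25\right)^{2} + 54\right) = 87 \left(100^{2} + 54\right) = 87 \left(10000 + 54\right) = 87 \cdot 10054 = 874698$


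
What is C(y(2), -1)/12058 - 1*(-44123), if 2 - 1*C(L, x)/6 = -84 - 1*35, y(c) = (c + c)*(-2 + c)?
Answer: 266017930/6029 ≈ 44123.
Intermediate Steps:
y(c) = 2*c*(-2 + c) (y(c) = (2*c)*(-2 + c) = 2*c*(-2 + c))
C(L, x) = 726 (C(L, x) = 12 - 6*(-84 - 1*35) = 12 - 6*(-84 - 35) = 12 - 6*(-119) = 12 + 714 = 726)
C(y(2), -1)/12058 - 1*(-44123) = 726/12058 - 1*(-44123) = 726*(1/12058) + 44123 = 363/6029 + 44123 = 266017930/6029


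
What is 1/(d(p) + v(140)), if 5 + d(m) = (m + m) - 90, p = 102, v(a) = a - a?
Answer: 1/109 ≈ 0.0091743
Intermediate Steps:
v(a) = 0
d(m) = -95 + 2*m (d(m) = -5 + ((m + m) - 90) = -5 + (2*m - 90) = -5 + (-90 + 2*m) = -95 + 2*m)
1/(d(p) + v(140)) = 1/((-95 + 2*102) + 0) = 1/((-95 + 204) + 0) = 1/(109 + 0) = 1/109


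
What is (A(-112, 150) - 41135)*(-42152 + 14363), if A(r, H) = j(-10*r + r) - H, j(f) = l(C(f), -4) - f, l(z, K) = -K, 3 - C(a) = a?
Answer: 1175169021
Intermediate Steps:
C(a) = 3 - a
j(f) = 4 - f (j(f) = -1*(-4) - f = 4 - f)
A(r, H) = 4 - H + 9*r (A(r, H) = (4 - (-10*r + r)) - H = (4 - (-9)*r) - H = (4 + 9*r) - H = 4 - H + 9*r)
(A(-112, 150) - 41135)*(-42152 + 14363) = ((4 - 1*150 + 9*(-112)) - 41135)*(-42152 + 14363) = ((4 - 150 - 1008) - 41135)*(-27789) = (-1154 - 41135)*(-27789) = -42289*(-27789) = 1175169021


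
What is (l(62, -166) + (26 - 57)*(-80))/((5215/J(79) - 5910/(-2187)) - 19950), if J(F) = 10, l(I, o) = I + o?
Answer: -3464208/28322813 ≈ -0.12231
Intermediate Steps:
(l(62, -166) + (26 - 57)*(-80))/((5215/J(79) - 5910/(-2187)) - 19950) = ((62 - 166) + (26 - 57)*(-80))/((5215/10 - 5910/(-2187)) - 19950) = (-104 - 31*(-80))/((5215*(1/10) - 5910*(-1/2187)) - 19950) = (-104 + 2480)/((1043/2 + 1970/729) - 19950) = 2376/(764287/1458 - 19950) = 2376/(-28322813/1458) = 2376*(-1458/28322813) = -3464208/28322813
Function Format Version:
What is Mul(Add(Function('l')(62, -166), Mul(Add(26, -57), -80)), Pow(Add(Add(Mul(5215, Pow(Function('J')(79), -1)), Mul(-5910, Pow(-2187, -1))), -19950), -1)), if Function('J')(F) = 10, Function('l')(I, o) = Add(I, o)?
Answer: Rational(-3464208, 28322813) ≈ -0.12231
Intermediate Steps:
Mul(Add(Function('l')(62, -166), Mul(Add(26, -57), -80)), Pow(Add(Add(Mul(5215, Pow(Function('J')(79), -1)), Mul(-5910, Pow(-2187, -1))), -19950), -1)) = Mul(Add(Add(62, -166), Mul(Add(26, -57), -80)), Pow(Add(Add(Mul(5215, Pow(10, -1)), Mul(-5910, Pow(-2187, -1))), -19950), -1)) = Mul(Add(-104, Mul(-31, -80)), Pow(Add(Add(Mul(5215, Rational(1, 10)), Mul(-5910, Rational(-1, 2187))), -19950), -1)) = Mul(Add(-104, 2480), Pow(Add(Add(Rational(1043, 2), Rational(1970, 729)), -19950), -1)) = Mul(2376, Pow(Add(Rational(764287, 1458), -19950), -1)) = Mul(2376, Pow(Rational(-28322813, 1458), -1)) = Mul(2376, Rational(-1458, 28322813)) = Rational(-3464208, 28322813)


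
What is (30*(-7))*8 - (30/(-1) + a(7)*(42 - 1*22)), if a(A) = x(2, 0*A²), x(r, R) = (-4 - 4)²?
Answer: -2930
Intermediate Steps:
x(r, R) = 64 (x(r, R) = (-8)² = 64)
a(A) = 64
(30*(-7))*8 - (30/(-1) + a(7)*(42 - 1*22)) = (30*(-7))*8 - (30/(-1) + 64*(42 - 1*22)) = -210*8 - (30*(-1) + 64*(42 - 22)) = -1680 - (-30 + 64*20) = -1680 - (-30 + 1280) = -1680 - 1*1250 = -1680 - 1250 = -2930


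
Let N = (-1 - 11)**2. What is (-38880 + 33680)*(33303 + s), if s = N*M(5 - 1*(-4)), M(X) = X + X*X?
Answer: -240567600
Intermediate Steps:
M(X) = X + X**2
N = 144 (N = (-12)**2 = 144)
s = 12960 (s = 144*((5 - 1*(-4))*(1 + (5 - 1*(-4)))) = 144*((5 + 4)*(1 + (5 + 4))) = 144*(9*(1 + 9)) = 144*(9*10) = 144*90 = 12960)
(-38880 + 33680)*(33303 + s) = (-38880 + 33680)*(33303 + 12960) = -5200*46263 = -240567600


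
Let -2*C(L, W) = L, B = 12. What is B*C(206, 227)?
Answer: -1236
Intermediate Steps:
C(L, W) = -L/2
B*C(206, 227) = 12*(-½*206) = 12*(-103) = -1236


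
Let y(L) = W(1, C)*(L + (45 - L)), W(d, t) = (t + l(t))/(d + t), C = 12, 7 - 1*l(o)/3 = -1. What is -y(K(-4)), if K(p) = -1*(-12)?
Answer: -1620/13 ≈ -124.62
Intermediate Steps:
l(o) = 24 (l(o) = 21 - 3*(-1) = 21 + 3 = 24)
K(p) = 12
W(d, t) = (24 + t)/(d + t) (W(d, t) = (t + 24)/(d + t) = (24 + t)/(d + t))
y(L) = 1620/13 (y(L) = ((24 + 12)/(1 + 12))*(L + (45 - L)) = (36/13)*45 = 1620/13)
-y(K(-4)) = -1*1620/13 = -1620/13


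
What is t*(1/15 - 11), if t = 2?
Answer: -328/15 ≈ -21.867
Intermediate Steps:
t*(1/15 - 11) = 2*(1/15 - 11) = 2*(-164/15) = -328/15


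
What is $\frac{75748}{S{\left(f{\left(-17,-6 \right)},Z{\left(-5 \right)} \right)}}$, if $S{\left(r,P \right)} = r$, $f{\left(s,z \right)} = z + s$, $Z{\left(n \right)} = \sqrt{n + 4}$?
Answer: $- \frac{75748}{23} \approx -3293.4$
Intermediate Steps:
$Z{\left(n \right)} = \sqrt{4 + n}$
$f{\left(s,z \right)} = s + z$
$\frac{75748}{S{\left(f{\left(-17,-6 \right)},Z{\left(-5 \right)} \right)}} = \frac{75748}{-17 - 6} = \frac{75748}{-23} = 75748 \left(- \frac{1}{23}\right) = - \frac{75748}{23}$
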